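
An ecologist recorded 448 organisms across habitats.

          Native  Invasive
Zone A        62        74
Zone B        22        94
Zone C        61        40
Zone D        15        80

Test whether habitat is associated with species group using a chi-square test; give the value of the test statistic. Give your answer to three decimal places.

Row totals: 136, 116, 101, 95. Column totals: 160, 288. Grand total N = 448.
Expected counts (row total × column total / N):
  Zone A, Native: 136×160/448 = 48.57143
  Zone A, Invasive: 136×288/448 = 87.42857
  Zone B, Native: 116×160/448 = 41.42857
  Zone B, Invasive: 116×288/448 = 74.57143
  Zone C, Native: 101×160/448 = 36.07143
  Zone C, Invasive: 101×288/448 = 64.92857
  Zone D, Native: 95×160/448 = 33.92857
  Zone D, Invasive: 95×288/448 = 61.07143
Contributions (O − E)²/E:
  (62 − 48.57143)²/48.57143 = 3.7126
  (74 − 87.42857)²/87.42857 = 2.0626
  (22 − 41.42857)²/41.42857 = 9.1113
  (94 − 74.57143)²/74.57143 = 5.0618
  (61 − 36.07143)²/36.07143 = 17.2279
  (40 − 64.92857)²/64.92857 = 9.5710
  (15 − 33.92857)²/33.92857 = 10.5601
  (80 − 61.07143)²/61.07143 = 5.8667
χ² = 3.7126 + 2.0626 + 9.1113 + 5.0618 + 17.2279 + 9.5710 + 10.5601 + 5.8667 = 63.174

63.174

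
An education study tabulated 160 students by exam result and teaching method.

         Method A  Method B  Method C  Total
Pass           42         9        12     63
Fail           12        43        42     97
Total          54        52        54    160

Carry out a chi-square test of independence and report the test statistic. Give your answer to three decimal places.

50.625

Grand total N = 160.
Expected counts (row total × column total / N):
  Pass, Method A: 63×54/160 = 21.2625
  Pass, Method B: 63×52/160 = 20.4750
  Pass, Method C: 63×54/160 = 21.2625
  Fail, Method A: 97×54/160 = 32.7375
  Fail, Method B: 97×52/160 = 31.5250
  Fail, Method C: 97×54/160 = 32.7375
Contributions (O − E)²/E:
  (42 − 21.2625)²/21.2625 = 20.2255
  (9 − 20.4750)²/20.4750 = 6.4310
  (12 − 21.2625)²/21.2625 = 4.0350
  (12 − 32.7375)²/32.7375 = 13.1361
  (43 − 31.5250)²/31.5250 = 4.1769
  (42 − 32.7375)²/32.7375 = 2.6207
χ² = 20.2255 + 6.4310 + 4.0350 + 13.1361 + 4.1769 + 2.6207 = 50.625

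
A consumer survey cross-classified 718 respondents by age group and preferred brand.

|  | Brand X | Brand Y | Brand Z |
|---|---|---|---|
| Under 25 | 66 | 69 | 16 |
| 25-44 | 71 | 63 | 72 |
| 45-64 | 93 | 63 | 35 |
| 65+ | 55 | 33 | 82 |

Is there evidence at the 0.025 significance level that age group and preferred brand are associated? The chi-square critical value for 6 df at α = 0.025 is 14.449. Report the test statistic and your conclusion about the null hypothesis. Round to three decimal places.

Row totals: 151, 206, 191, 170. Column totals: 285, 228, 205. Grand total N = 718.
Expected counts (row total × column total / N):
  Under 25, Brand X: 151×285/718 = 59.9373
  Under 25, Brand Y: 151×228/718 = 47.9499
  Under 25, Brand Z: 151×205/718 = 43.1128
  25-44, Brand X: 206×285/718 = 81.7688
  25-44, Brand Y: 206×228/718 = 65.4150
  25-44, Brand Z: 206×205/718 = 58.8162
  45-64, Brand X: 191×285/718 = 75.8148
  45-64, Brand Y: 191×228/718 = 60.6518
  45-64, Brand Z: 191×205/718 = 54.5334
  65+, Brand X: 170×285/718 = 67.4791
  65+, Brand Y: 170×228/718 = 53.9833
  65+, Brand Z: 170×205/718 = 48.5376
Contributions (O − E)²/E:
  (66 − 59.9373)²/59.9373 = 0.6132
  (69 − 47.9499)²/47.9499 = 9.2410
  (16 − 43.1128)²/43.1128 = 17.0507
  (71 − 81.7688)²/81.7688 = 1.4182
  (63 − 65.4150)²/65.4150 = 0.0892
  (72 − 58.8162)²/58.8162 = 2.9552
  (93 − 75.8148)²/75.8148 = 3.8954
  (63 − 60.6518)²/60.6518 = 0.0909
  (35 − 54.5334)²/54.5334 = 6.9967
  (55 − 67.4791)²/67.4791 = 2.3078
  (33 − 53.9833)²/53.9833 = 8.1562
  (82 − 48.5376)²/48.5376 = 23.0694
χ² = 0.6132 + 9.2410 + 17.0507 + 1.4182 + 0.0892 + 2.9552 + 3.8954 + 0.0909 + 6.9967 + 2.3078 + 8.1562 + 23.0694 = 75.884
df = (4−1)(3−1) = 6. Since 75.884 > 14.449, reject the null hypothesis of independence at α = 0.025.

75.884; reject H₀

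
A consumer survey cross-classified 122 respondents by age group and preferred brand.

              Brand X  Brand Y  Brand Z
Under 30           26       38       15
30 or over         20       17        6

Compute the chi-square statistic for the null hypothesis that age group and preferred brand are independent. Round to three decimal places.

Row totals: 79, 43. Column totals: 46, 55, 21. Grand total N = 122.
Expected counts (row total × column total / N):
  Under 30, Brand X: 79×46/122 = 29.786885
  Under 30, Brand Y: 79×55/122 = 35.614754
  Under 30, Brand Z: 79×21/122 = 13.598361
  30 or over, Brand X: 43×46/122 = 16.213115
  30 or over, Brand Y: 43×55/122 = 19.385246
  30 or over, Brand Z: 43×21/122 = 7.401639
Contributions (O − E)²/E:
  (26 − 29.786885)²/29.786885 = 0.4814
  (38 − 35.614754)²/35.614754 = 0.1597
  (15 − 13.598361)²/13.598361 = 0.1445
  (20 − 16.213115)²/16.213115 = 0.8845
  (17 − 19.385246)²/19.385246 = 0.2935
  (6 − 7.401639)²/7.401639 = 0.2654
χ² = 0.4814 + 0.1597 + 0.1445 + 0.8845 + 0.2935 + 0.2654 = 2.229

2.229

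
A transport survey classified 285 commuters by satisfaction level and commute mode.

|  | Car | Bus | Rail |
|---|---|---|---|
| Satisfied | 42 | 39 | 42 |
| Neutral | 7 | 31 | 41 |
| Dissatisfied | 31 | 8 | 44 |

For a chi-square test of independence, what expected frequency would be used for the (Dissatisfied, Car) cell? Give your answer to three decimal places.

Row total (Dissatisfied) = 83; column total (Car) = 80; grand total N = 285.
Expected count = (row total × column total) / N = 83 × 80 / 285 = 23.298.

23.298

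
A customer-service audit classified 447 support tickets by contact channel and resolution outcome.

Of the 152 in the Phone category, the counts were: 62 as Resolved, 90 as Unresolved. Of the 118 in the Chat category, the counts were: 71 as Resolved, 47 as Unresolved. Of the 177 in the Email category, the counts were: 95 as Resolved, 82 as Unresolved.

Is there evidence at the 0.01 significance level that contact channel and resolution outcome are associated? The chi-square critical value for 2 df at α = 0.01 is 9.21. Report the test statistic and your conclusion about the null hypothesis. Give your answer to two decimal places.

10.82; reject H₀

Row totals: 152, 118, 177. Column totals: 228, 219. Grand total N = 447.
Expected counts (row total × column total / N):
  Phone, Resolved: 152×228/447 = 77.530
  Phone, Unresolved: 152×219/447 = 74.470
  Chat, Resolved: 118×228/447 = 60.188
  Chat, Unresolved: 118×219/447 = 57.812
  Email, Resolved: 177×228/447 = 90.282
  Email, Unresolved: 177×219/447 = 86.718
Contributions (O − E)²/E:
  (62 − 77.530)²/77.530 = 3.1108
  (90 − 74.470)²/74.470 = 3.2386
  (71 − 60.188)²/60.188 = 1.9422
  (47 − 57.812)²/57.812 = 2.0221
  (95 − 90.282)²/90.282 = 0.2466
  (82 − 86.718)²/86.718 = 0.2567
χ² = 3.1108 + 3.2386 + 1.9422 + 2.0221 + 0.2466 + 0.2567 = 10.82
df = (3−1)(2−1) = 2. Since 10.82 > 9.21, reject the null hypothesis of independence at α = 0.01.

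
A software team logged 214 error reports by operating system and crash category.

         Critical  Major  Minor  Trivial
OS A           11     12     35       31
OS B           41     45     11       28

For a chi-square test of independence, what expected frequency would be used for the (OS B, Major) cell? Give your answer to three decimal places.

33.294

Row total (OS B) = 125; column total (Major) = 57; grand total N = 214.
Expected count = (row total × column total) / N = 125 × 57 / 214 = 33.294.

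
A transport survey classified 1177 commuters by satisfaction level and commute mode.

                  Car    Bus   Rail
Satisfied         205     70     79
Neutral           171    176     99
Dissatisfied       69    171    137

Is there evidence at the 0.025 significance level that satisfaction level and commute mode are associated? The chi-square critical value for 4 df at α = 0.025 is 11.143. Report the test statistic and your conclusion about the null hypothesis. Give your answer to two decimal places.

131.84; reject H₀

Row totals: 354, 446, 377. Column totals: 445, 417, 315. Grand total N = 1177.
Expected counts (row total × column total / N):
  Satisfied, Car: 354×445/1177 = 133.840
  Satisfied, Bus: 354×417/1177 = 125.419
  Satisfied, Rail: 354×315/1177 = 94.741
  Neutral, Car: 446×445/1177 = 168.624
  Neutral, Bus: 446×417/1177 = 158.014
  Neutral, Rail: 446×315/1177 = 119.363
  Dissatisfied, Car: 377×445/1177 = 142.536
  Dissatisfied, Bus: 377×417/1177 = 133.568
  Dissatisfied, Rail: 377×315/1177 = 100.896
Contributions (O − E)²/E:
  (205 − 133.840)²/133.840 = 37.8343
  (70 − 125.419)²/125.419 = 24.4880
  (79 − 94.741)²/94.741 = 2.6153
  (171 − 168.624)²/168.624 = 0.0335
  (176 − 158.014)²/158.014 = 2.0473
  (99 − 119.363)²/119.363 = 3.4739
  (69 − 142.536)²/142.536 = 37.9381
  (171 − 133.568)²/133.568 = 10.4902
  (137 − 100.896)²/100.896 = 12.9192
χ² = 37.8343 + 24.4880 + 2.6153 + 0.0335 + 2.0473 + 3.4739 + 37.9381 + 10.4902 + 12.9192 = 131.84
df = (3−1)(3−1) = 4. Since 131.84 > 11.143, reject the null hypothesis of independence at α = 0.025.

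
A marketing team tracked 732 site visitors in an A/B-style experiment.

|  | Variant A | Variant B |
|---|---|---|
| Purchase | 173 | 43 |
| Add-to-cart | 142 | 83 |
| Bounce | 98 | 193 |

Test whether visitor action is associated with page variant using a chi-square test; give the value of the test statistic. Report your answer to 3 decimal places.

114.543

Row totals: 216, 225, 291. Column totals: 413, 319. Grand total N = 732.
Expected counts (row total × column total / N):
  Purchase, Variant A: 216×413/732 = 121.86885
  Purchase, Variant B: 216×319/732 = 94.13115
  Add-to-cart, Variant A: 225×413/732 = 126.94672
  Add-to-cart, Variant B: 225×319/732 = 98.05328
  Bounce, Variant A: 291×413/732 = 164.18443
  Bounce, Variant B: 291×319/732 = 126.81557
Contributions (O − E)²/E:
  (173 − 121.86885)²/121.86885 = 21.4525
  (43 − 94.13115)²/94.13115 = 27.7740
  (142 − 126.94672)²/126.94672 = 1.7850
  (83 − 98.05328)²/98.05328 = 2.3110
  (98 − 164.18443)²/164.18443 = 26.6796
  (193 − 126.81557)²/126.81557 = 34.5413
χ² = 21.4525 + 27.7740 + 1.7850 + 2.3110 + 26.6796 + 34.5413 = 114.543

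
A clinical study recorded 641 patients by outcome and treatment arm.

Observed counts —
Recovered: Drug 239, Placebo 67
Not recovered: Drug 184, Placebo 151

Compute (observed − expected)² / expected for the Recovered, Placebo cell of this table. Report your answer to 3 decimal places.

Row total (Recovered) = 306; column total (Placebo) = 218; N = 641.
Expected count E = 306 × 218 / 641 = 104.0686.
Contribution = (O − E)²/E = (67 − 104.0686)² / 104.0686 = 13.204.

13.204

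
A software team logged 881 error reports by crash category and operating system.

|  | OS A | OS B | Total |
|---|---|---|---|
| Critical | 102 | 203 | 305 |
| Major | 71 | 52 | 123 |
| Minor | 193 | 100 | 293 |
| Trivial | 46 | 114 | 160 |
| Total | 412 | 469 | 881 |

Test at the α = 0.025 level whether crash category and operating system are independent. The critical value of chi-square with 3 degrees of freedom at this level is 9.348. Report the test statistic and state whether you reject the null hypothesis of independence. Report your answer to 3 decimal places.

91.495; reject H₀

Grand total N = 881.
Expected counts (row total × column total / N):
  Critical, OS A: 305×412/881 = 142.6334
  Critical, OS B: 305×469/881 = 162.3666
  Major, OS A: 123×412/881 = 57.5210
  Major, OS B: 123×469/881 = 65.4790
  Minor, OS A: 293×412/881 = 137.0216
  Minor, OS B: 293×469/881 = 155.9784
  Trivial, OS A: 160×412/881 = 74.8241
  Trivial, OS B: 160×469/881 = 85.1759
Contributions (O − E)²/E:
  (102 − 142.6334)²/142.6334 = 11.5756
  (203 − 162.3666)²/162.3666 = 10.1688
  (71 − 57.5210)²/57.5210 = 3.1586
  (52 − 65.4790)²/65.4790 = 2.7747
  (193 − 137.0216)²/137.0216 = 22.8693
  (100 − 155.9784)²/155.9784 = 20.0898
  (46 − 74.8241)²/74.8241 = 11.1038
  (114 − 85.1759)²/85.1759 = 9.7543
χ² = 11.5756 + 10.1688 + 3.1586 + 2.7747 + 22.8693 + 20.0898 + 11.1038 + 9.7543 = 91.495
df = (4−1)(2−1) = 3. Since 91.495 > 9.348, reject the null hypothesis of independence at α = 0.025.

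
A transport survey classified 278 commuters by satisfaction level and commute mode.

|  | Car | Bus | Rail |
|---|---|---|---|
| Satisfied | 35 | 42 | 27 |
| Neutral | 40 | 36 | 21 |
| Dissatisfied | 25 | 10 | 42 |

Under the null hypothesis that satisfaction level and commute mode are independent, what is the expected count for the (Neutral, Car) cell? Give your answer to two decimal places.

Row total (Neutral) = 97; column total (Car) = 100; grand total N = 278.
Expected count = (row total × column total) / N = 97 × 100 / 278 = 34.89.

34.89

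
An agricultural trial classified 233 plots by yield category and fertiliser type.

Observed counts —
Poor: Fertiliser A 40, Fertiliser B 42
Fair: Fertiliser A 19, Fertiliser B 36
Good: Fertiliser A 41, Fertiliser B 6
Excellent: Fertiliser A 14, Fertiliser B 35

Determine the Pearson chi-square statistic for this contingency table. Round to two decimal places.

Row totals: 82, 55, 47, 49. Column totals: 114, 119. Grand total N = 233.
Expected counts (row total × column total / N):
  Poor, Fertiliser A: 82×114/233 = 40.120
  Poor, Fertiliser B: 82×119/233 = 41.880
  Fair, Fertiliser A: 55×114/233 = 26.910
  Fair, Fertiliser B: 55×119/233 = 28.090
  Good, Fertiliser A: 47×114/233 = 22.996
  Good, Fertiliser B: 47×119/233 = 24.004
  Excellent, Fertiliser A: 49×114/233 = 23.974
  Excellent, Fertiliser B: 49×119/233 = 25.026
Contributions (O − E)²/E:
  (40 − 40.120)²/40.120 = 0.0004
  (42 − 41.880)²/41.880 = 0.0003
  (19 − 26.910)²/26.910 = 2.3251
  (36 − 28.090)²/28.090 = 2.2274
  (41 − 22.996)²/22.996 = 14.0957
  (6 − 24.004)²/24.004 = 13.5038
  (14 − 23.974)²/23.974 = 4.1495
  (35 − 25.026)²/25.026 = 3.9751
χ² = 0.0004 + 0.0003 + 2.3251 + 2.2274 + 14.0957 + 13.5038 + 4.1495 + 3.9751 = 40.28

40.28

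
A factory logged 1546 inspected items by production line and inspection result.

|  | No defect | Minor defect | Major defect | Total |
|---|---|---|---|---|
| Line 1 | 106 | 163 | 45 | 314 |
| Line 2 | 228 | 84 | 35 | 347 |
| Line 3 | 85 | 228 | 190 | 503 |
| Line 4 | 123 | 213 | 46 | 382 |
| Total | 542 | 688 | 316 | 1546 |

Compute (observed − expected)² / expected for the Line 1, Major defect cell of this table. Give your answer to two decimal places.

Row total (Line 1) = 314; column total (Major defect) = 316; N = 1546.
Expected count E = 314 × 316 / 1546 = 64.181.
Contribution = (O − E)²/E = (45 − 64.181)² / 64.181 = 5.73.

5.73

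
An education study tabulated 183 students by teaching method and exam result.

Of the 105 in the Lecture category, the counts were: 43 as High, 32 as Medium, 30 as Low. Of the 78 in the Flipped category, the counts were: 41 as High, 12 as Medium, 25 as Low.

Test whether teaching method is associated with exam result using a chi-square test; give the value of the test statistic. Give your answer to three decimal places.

5.734

Row totals: 105, 78. Column totals: 84, 44, 55. Grand total N = 183.
Expected counts (row total × column total / N):
  Lecture, High: 105×84/183 = 48.1967
  Lecture, Medium: 105×44/183 = 25.2459
  Lecture, Low: 105×55/183 = 31.5574
  Flipped, High: 78×84/183 = 35.8033
  Flipped, Medium: 78×44/183 = 18.7541
  Flipped, Low: 78×55/183 = 23.4426
Contributions (O − E)²/E:
  (43 − 48.1967)²/48.1967 = 0.5603
  (32 − 25.2459)²/25.2459 = 1.8069
  (30 − 31.5574)²/31.5574 = 0.0769
  (41 − 35.8033)²/35.8033 = 0.7543
  (12 − 18.7541)²/18.7541 = 2.4324
  (25 − 23.4426)²/23.4426 = 0.1035
χ² = 0.5603 + 1.8069 + 0.0769 + 0.7543 + 2.4324 + 0.1035 = 5.734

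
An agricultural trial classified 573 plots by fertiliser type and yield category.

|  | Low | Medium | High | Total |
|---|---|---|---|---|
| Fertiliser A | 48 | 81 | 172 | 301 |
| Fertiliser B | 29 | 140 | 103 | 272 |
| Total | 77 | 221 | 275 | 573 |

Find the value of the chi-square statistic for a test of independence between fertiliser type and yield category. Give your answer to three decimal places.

Grand total N = 573.
Expected counts (row total × column total / N):
  Fertiliser A, Low: 301×77/573 = 40.4485
  Fertiliser A, Medium: 301×221/573 = 116.0925
  Fertiliser A, High: 301×275/573 = 144.4590
  Fertiliser B, Low: 272×77/573 = 36.5515
  Fertiliser B, Medium: 272×221/573 = 104.9075
  Fertiliser B, High: 272×275/573 = 130.5410
Contributions (O − E)²/E:
  (48 − 40.4485)²/40.4485 = 1.4098
  (81 − 116.0925)²/116.0925 = 10.6078
  (172 − 144.4590)²/144.4590 = 5.2507
  (29 − 36.5515)²/36.5515 = 1.5601
  (140 − 104.9075)²/104.9075 = 11.7388
  (103 − 130.5410)²/130.5410 = 5.8105
χ² = 1.4098 + 10.6078 + 5.2507 + 1.5601 + 11.7388 + 5.8105 = 36.378

36.378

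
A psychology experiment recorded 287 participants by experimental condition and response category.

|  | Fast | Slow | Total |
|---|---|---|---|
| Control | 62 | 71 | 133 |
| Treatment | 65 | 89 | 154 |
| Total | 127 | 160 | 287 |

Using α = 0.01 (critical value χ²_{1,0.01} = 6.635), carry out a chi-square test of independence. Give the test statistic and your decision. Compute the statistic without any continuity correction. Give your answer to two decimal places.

Grand total N = 287.
Expected counts (row total × column total / N):
  Control, Fast: 133×127/287 = 58.854
  Control, Slow: 133×160/287 = 74.146
  Treatment, Fast: 154×127/287 = 68.146
  Treatment, Slow: 154×160/287 = 85.854
Contributions (O − E)²/E:
  (62 − 58.854)²/58.854 = 0.1682
  (71 − 74.146)²/74.146 = 0.1335
  (65 − 68.146)²/68.146 = 0.1452
  (89 − 85.854)²/85.854 = 0.1153
χ² = 0.1682 + 0.1335 + 0.1452 + 0.1153 = 0.56
df = (2−1)(2−1) = 1. Since 0.56 < 6.635, fail to reject the null hypothesis of independence at α = 0.01.

0.56; fail to reject H₀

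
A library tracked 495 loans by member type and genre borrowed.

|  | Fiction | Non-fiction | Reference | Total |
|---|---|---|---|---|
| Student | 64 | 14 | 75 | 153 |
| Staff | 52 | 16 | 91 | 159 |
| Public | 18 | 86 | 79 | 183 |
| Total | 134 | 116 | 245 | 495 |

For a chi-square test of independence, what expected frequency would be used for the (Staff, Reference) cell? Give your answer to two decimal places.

Row total (Staff) = 159; column total (Reference) = 245; grand total N = 495.
Expected count = (row total × column total) / N = 159 × 245 / 495 = 78.70.

78.70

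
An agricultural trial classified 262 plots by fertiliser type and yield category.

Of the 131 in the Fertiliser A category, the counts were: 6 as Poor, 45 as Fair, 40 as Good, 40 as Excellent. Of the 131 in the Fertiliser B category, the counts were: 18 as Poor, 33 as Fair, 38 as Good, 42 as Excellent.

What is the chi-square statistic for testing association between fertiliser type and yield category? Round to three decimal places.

Row totals: 131, 131. Column totals: 24, 78, 78, 82. Grand total N = 262.
Expected counts (row total × column total / N):
  Fertiliser A, Poor: 131×24/262 = 12.0000
  Fertiliser A, Fair: 131×78/262 = 39.0000
  Fertiliser A, Good: 131×78/262 = 39.0000
  Fertiliser A, Excellent: 131×82/262 = 41.0000
  Fertiliser B, Poor: 131×24/262 = 12.0000
  Fertiliser B, Fair: 131×78/262 = 39.0000
  Fertiliser B, Good: 131×78/262 = 39.0000
  Fertiliser B, Excellent: 131×82/262 = 41.0000
Contributions (O − E)²/E:
  (6 − 12.0000)²/12.0000 = 3.0000
  (45 − 39.0000)²/39.0000 = 0.9231
  (40 − 39.0000)²/39.0000 = 0.0256
  (40 − 41.0000)²/41.0000 = 0.0244
  (18 − 12.0000)²/12.0000 = 3.0000
  (33 − 39.0000)²/39.0000 = 0.9231
  (38 − 39.0000)²/39.0000 = 0.0256
  (42 − 41.0000)²/41.0000 = 0.0244
χ² = 3.0000 + 0.9231 + 0.0256 + 0.0244 + 3.0000 + 0.9231 + 0.0256 + 0.0244 = 7.946

7.946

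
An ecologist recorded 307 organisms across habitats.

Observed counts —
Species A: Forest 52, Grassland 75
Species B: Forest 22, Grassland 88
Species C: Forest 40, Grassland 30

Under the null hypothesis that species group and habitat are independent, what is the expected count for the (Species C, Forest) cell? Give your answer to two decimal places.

25.99

Row total (Species C) = 70; column total (Forest) = 114; grand total N = 307.
Expected count = (row total × column total) / N = 70 × 114 / 307 = 25.99.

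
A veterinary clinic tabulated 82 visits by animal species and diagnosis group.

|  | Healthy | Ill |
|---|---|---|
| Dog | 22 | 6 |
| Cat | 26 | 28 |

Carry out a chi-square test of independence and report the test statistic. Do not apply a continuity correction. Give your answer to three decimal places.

7.032

Row totals: 28, 54. Column totals: 48, 34. Grand total N = 82.
Expected counts (row total × column total / N):
  Dog, Healthy: 28×48/82 = 16.39024
  Dog, Ill: 28×34/82 = 11.60976
  Cat, Healthy: 54×48/82 = 31.60976
  Cat, Ill: 54×34/82 = 22.39024
Contributions (O − E)²/E:
  (22 − 16.39024)²/16.39024 = 1.9200
  (6 − 11.60976)²/11.60976 = 2.7106
  (26 − 31.60976)²/31.60976 = 0.9956
  (28 − 22.39024)²/22.39024 = 1.4055
χ² = 1.9200 + 2.7106 + 0.9956 + 1.4055 = 7.032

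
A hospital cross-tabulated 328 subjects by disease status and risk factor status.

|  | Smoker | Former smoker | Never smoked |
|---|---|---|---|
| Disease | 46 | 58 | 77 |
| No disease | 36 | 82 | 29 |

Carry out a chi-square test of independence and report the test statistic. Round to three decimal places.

23.801

Row totals: 181, 147. Column totals: 82, 140, 106. Grand total N = 328.
Expected counts (row total × column total / N):
  Disease, Smoker: 181×82/328 = 45.2500
  Disease, Former smoker: 181×140/328 = 77.2561
  Disease, Never smoked: 181×106/328 = 58.4939
  No disease, Smoker: 147×82/328 = 36.7500
  No disease, Former smoker: 147×140/328 = 62.7439
  No disease, Never smoked: 147×106/328 = 47.5061
Contributions (O − E)²/E:
  (46 − 45.2500)²/45.2500 = 0.0124
  (58 − 77.2561)²/77.2561 = 4.7996
  (77 − 58.4939)²/58.4939 = 5.8549
  (36 − 36.7500)²/36.7500 = 0.0153
  (82 − 62.7439)²/62.7439 = 5.9097
  (29 − 47.5061)²/47.5061 = 7.2091
χ² = 0.0124 + 4.7996 + 5.8549 + 0.0153 + 5.9097 + 7.2091 = 23.801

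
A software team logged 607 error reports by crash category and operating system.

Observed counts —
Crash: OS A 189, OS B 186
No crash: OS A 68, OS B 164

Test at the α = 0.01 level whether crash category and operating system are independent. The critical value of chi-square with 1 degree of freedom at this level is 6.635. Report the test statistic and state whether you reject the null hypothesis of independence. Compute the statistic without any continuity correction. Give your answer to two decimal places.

26.11; reject H₀

Row totals: 375, 232. Column totals: 257, 350. Grand total N = 607.
Expected counts (row total × column total / N):
  Crash, OS A: 375×257/607 = 158.773
  Crash, OS B: 375×350/607 = 216.227
  No crash, OS A: 232×257/607 = 98.227
  No crash, OS B: 232×350/607 = 133.773
Contributions (O − E)²/E:
  (189 − 158.773)²/158.773 = 5.7546
  (186 − 216.227)²/216.227 = 4.2255
  (68 − 98.227)²/98.227 = 9.3016
  (164 − 133.773)²/133.773 = 6.8300
χ² = 5.7546 + 4.2255 + 9.3016 + 6.8300 = 26.11
df = (2−1)(2−1) = 1. Since 26.11 > 6.635, reject the null hypothesis of independence at α = 0.01.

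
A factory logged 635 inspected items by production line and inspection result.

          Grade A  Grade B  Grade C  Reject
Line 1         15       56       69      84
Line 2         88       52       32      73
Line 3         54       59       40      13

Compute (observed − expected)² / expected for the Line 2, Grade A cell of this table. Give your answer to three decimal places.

Row total (Line 2) = 245; column total (Grade A) = 157; N = 635.
Expected count E = 245 × 157 / 635 = 60.5748.
Contribution = (O − E)²/E = (88 − 60.5748)² / 60.5748 = 12.417.

12.417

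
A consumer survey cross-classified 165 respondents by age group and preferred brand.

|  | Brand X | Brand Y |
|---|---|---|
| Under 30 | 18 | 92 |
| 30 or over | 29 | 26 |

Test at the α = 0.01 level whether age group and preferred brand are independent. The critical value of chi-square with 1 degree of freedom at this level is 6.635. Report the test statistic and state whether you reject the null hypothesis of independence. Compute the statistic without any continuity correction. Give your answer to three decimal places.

23.801; reject H₀

Row totals: 110, 55. Column totals: 47, 118. Grand total N = 165.
Expected counts (row total × column total / N):
  Under 30, Brand X: 110×47/165 = 31.33333
  Under 30, Brand Y: 110×118/165 = 78.66667
  30 or over, Brand X: 55×47/165 = 15.66667
  30 or over, Brand Y: 55×118/165 = 39.33333
Contributions (O − E)²/E:
  (18 − 31.33333)²/31.33333 = 5.6738
  (92 − 78.66667)²/78.66667 = 2.2599
  (29 − 15.66667)²/15.66667 = 11.3475
  (26 − 39.33333)²/39.33333 = 4.5198
χ² = 5.6738 + 2.2599 + 11.3475 + 4.5198 = 23.801
df = (2−1)(2−1) = 1. Since 23.801 > 6.635, reject the null hypothesis of independence at α = 0.01.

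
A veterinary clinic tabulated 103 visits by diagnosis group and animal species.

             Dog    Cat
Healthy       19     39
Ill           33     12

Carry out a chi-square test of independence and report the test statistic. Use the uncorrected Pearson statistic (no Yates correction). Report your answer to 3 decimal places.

16.688

Row totals: 58, 45. Column totals: 52, 51. Grand total N = 103.
Expected counts (row total × column total / N):
  Healthy, Dog: 58×52/103 = 29.28155
  Healthy, Cat: 58×51/103 = 28.71845
  Ill, Dog: 45×52/103 = 22.71845
  Ill, Cat: 45×51/103 = 22.28155
Contributions (O − E)²/E:
  (19 − 29.28155)²/29.28155 = 3.6101
  (39 − 28.71845)²/28.71845 = 3.6809
  (33 − 22.71845)²/22.71845 = 4.6531
  (12 − 22.28155)²/22.28155 = 4.7443
χ² = 3.6101 + 3.6809 + 4.6531 + 4.7443 = 16.688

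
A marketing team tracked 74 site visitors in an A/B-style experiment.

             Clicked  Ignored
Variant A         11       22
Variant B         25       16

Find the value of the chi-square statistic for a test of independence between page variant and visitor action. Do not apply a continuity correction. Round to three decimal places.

Row totals: 33, 41. Column totals: 36, 38. Grand total N = 74.
Expected counts (row total × column total / N):
  Variant A, Clicked: 33×36/74 = 16.05405
  Variant A, Ignored: 33×38/74 = 16.94595
  Variant B, Clicked: 41×36/74 = 19.94595
  Variant B, Ignored: 41×38/74 = 21.05405
Contributions (O − E)²/E:
  (11 − 16.05405)²/16.05405 = 1.5911
  (22 − 16.94595)²/16.94595 = 1.5073
  (25 − 19.94595)²/19.94595 = 1.2806
  (16 − 21.05405)²/21.05405 = 1.2132
χ² = 1.5911 + 1.5073 + 1.2806 + 1.2132 = 5.592

5.592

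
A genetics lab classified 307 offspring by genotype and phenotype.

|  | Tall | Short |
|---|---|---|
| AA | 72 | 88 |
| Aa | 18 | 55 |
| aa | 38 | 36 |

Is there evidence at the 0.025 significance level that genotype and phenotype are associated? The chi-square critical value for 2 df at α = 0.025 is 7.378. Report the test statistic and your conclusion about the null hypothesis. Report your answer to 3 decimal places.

12.274; reject H₀

Row totals: 160, 73, 74. Column totals: 128, 179. Grand total N = 307.
Expected counts (row total × column total / N):
  AA, Tall: 160×128/307 = 66.7101
  AA, Short: 160×179/307 = 93.2899
  Aa, Tall: 73×128/307 = 30.4365
  Aa, Short: 73×179/307 = 42.5635
  aa, Tall: 74×128/307 = 30.8534
  aa, Short: 74×179/307 = 43.1466
Contributions (O − E)²/E:
  (72 − 66.7101)²/66.7101 = 0.4195
  (88 − 93.2899)²/93.2899 = 0.3000
  (18 − 30.4365)²/30.4365 = 5.0816
  (55 − 42.5635)²/42.5635 = 3.6338
  (38 − 30.8534)²/30.8534 = 1.6554
  (36 − 43.1466)²/43.1466 = 1.1837
χ² = 0.4195 + 0.3000 + 5.0816 + 3.6338 + 1.6554 + 1.1837 = 12.274
df = (3−1)(2−1) = 2. Since 12.274 > 7.378, reject the null hypothesis of independence at α = 0.025.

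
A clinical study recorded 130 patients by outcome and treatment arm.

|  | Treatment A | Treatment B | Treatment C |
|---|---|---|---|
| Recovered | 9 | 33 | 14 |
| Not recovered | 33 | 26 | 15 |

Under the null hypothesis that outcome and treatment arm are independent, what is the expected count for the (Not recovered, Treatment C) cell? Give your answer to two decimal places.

Row total (Not recovered) = 74; column total (Treatment C) = 29; grand total N = 130.
Expected count = (row total × column total) / N = 74 × 29 / 130 = 16.51.

16.51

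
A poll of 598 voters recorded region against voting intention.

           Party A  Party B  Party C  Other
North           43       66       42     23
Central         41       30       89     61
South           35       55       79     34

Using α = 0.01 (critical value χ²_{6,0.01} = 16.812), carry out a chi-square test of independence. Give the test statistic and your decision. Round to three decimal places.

Row totals: 174, 221, 203. Column totals: 119, 151, 210, 118. Grand total N = 598.
Expected counts (row total × column total / N):
  North, Party A: 174×119/598 = 34.62542
  North, Party B: 174×151/598 = 43.93645
  North, Party C: 174×210/598 = 61.10368
  North, Other: 174×118/598 = 34.33445
  Central, Party A: 221×119/598 = 43.97826
  Central, Party B: 221×151/598 = 55.80435
  Central, Party C: 221×210/598 = 77.60870
  Central, Other: 221×118/598 = 43.60870
  South, Party A: 203×119/598 = 40.39632
  South, Party B: 203×151/598 = 51.25920
  South, Party C: 203×210/598 = 71.28763
  South, Other: 203×118/598 = 40.05686
Contributions (O − E)²/E:
  (43 − 34.62542)²/34.62542 = 2.0255
  (66 − 43.93645)²/43.93645 = 11.0796
  (42 − 61.10368)²/61.10368 = 5.9726
  (23 − 34.33445)²/34.33445 = 3.7417
  (41 − 43.97826)²/43.97826 = 0.2017
  (30 − 55.80435)²/55.80435 = 11.9321
  (89 − 77.60870)²/77.60870 = 1.6720
  (61 − 43.60870)²/43.60870 = 6.9357
  (35 − 40.39632)²/40.39632 = 0.7209
  (55 − 51.25920)²/51.25920 = 0.2730
  (79 − 71.28763)²/71.28763 = 0.8344
  (34 − 40.05686)²/40.05686 = 0.9158
χ² = 2.0255 + 11.0796 + 5.9726 + 3.7417 + 0.2017 + 11.9321 + 1.6720 + 6.9357 + 0.7209 + 0.2730 + 0.8344 + 0.9158 = 46.305
df = (3−1)(4−1) = 6. Since 46.305 > 16.812, reject the null hypothesis of independence at α = 0.01.

46.305; reject H₀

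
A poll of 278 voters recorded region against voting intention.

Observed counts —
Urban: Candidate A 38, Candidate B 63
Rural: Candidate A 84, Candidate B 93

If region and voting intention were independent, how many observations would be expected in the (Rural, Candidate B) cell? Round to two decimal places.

99.32

Row total (Rural) = 177; column total (Candidate B) = 156; grand total N = 278.
Expected count = (row total × column total) / N = 177 × 156 / 278 = 99.32.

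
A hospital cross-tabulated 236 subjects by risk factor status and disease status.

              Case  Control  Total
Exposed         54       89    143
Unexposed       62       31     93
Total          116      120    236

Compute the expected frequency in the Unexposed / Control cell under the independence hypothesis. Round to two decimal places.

47.29

Row total (Unexposed) = 93; column total (Control) = 120; grand total N = 236.
Expected count = (row total × column total) / N = 93 × 120 / 236 = 47.29.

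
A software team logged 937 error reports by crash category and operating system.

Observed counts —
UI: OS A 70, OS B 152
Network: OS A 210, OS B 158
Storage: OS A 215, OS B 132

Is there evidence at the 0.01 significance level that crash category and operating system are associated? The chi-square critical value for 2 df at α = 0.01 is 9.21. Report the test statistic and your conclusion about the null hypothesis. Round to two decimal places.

54.67; reject H₀

Row totals: 222, 368, 347. Column totals: 495, 442. Grand total N = 937.
Expected counts (row total × column total / N):
  UI, OS A: 222×495/937 = 117.2785
  UI, OS B: 222×442/937 = 104.7215
  Network, OS A: 368×495/937 = 194.4077
  Network, OS B: 368×442/937 = 173.5923
  Storage, OS A: 347×495/937 = 183.3138
  Storage, OS B: 347×442/937 = 163.6862
Contributions (O − E)²/E:
  (70 − 117.2785)²/117.2785 = 19.0594
  (152 − 104.7215)²/104.7215 = 21.3448
  (210 − 194.4077)²/194.4077 = 1.2506
  (158 − 173.5923)²/173.5923 = 1.4005
  (215 − 183.3138)²/183.3138 = 5.4770
  (132 − 163.6862)²/163.6862 = 6.1338
χ² = 19.0594 + 21.3448 + 1.2506 + 1.4005 + 5.4770 + 6.1338 = 54.67
df = (3−1)(2−1) = 2. Since 54.67 > 9.21, reject the null hypothesis of independence at α = 0.01.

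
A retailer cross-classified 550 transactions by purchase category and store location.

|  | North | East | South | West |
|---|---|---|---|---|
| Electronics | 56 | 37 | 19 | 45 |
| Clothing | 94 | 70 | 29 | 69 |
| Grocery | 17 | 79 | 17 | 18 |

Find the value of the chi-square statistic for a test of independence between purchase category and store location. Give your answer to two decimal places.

Row totals: 157, 262, 131. Column totals: 167, 186, 65, 132. Grand total N = 550.
Expected counts (row total × column total / N):
  Electronics, North: 157×167/550 = 47.671
  Electronics, East: 157×186/550 = 53.095
  Electronics, South: 157×65/550 = 18.555
  Electronics, West: 157×132/550 = 37.680
  Clothing, North: 262×167/550 = 79.553
  Clothing, East: 262×186/550 = 88.604
  Clothing, South: 262×65/550 = 30.964
  Clothing, West: 262×132/550 = 62.880
  Grocery, North: 131×167/550 = 39.776
  Grocery, East: 131×186/550 = 44.302
  Grocery, South: 131×65/550 = 15.482
  Grocery, West: 131×132/550 = 31.440
Contributions (O − E)²/E:
  (56 − 47.671)²/47.671 = 1.4552
  (37 − 53.095)²/53.095 = 4.8790
  (19 − 18.555)²/18.555 = 0.0107
  (45 − 37.680)²/37.680 = 1.4220
  (94 − 79.553)²/79.553 = 2.6236
  (70 − 88.604)²/88.604 = 3.9062
  (29 − 30.964)²/30.964 = 0.1246
  (69 − 62.880)²/62.880 = 0.5956
  (17 − 39.776)²/39.776 = 13.0417
  (79 − 44.302)²/44.302 = 27.1760
  (17 − 15.482)²/15.482 = 0.1488
  (18 − 31.440)²/31.440 = 5.7453
χ² = 1.4552 + 4.8790 + 0.0107 + 1.4220 + 2.6236 + 3.9062 + 0.1246 + 0.5956 + 13.0417 + 27.1760 + 0.1488 + 5.7453 = 61.13

61.13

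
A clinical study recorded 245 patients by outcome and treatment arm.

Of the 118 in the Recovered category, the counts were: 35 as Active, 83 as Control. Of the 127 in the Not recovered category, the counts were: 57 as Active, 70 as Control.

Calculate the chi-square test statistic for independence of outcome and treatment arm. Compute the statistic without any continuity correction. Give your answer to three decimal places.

6.043

Row totals: 118, 127. Column totals: 92, 153. Grand total N = 245.
Expected counts (row total × column total / N):
  Recovered, Active: 118×92/245 = 44.3102
  Recovered, Control: 118×153/245 = 73.6898
  Not recovered, Active: 127×92/245 = 47.6898
  Not recovered, Control: 127×153/245 = 79.3102
Contributions (O − E)²/E:
  (35 − 44.3102)²/44.3102 = 1.9562
  (83 − 73.6898)²/73.6898 = 1.1763
  (57 − 47.6898)²/47.6898 = 1.8176
  (70 − 79.3102)²/79.3102 = 1.0929
χ² = 1.9562 + 1.1763 + 1.8176 + 1.0929 = 6.043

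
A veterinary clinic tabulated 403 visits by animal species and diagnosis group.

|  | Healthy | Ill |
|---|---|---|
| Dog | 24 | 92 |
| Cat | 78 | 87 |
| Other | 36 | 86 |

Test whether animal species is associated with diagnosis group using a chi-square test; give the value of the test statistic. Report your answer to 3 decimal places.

Row totals: 116, 165, 122. Column totals: 138, 265. Grand total N = 403.
Expected counts (row total × column total / N):
  Dog, Healthy: 116×138/403 = 39.7221
  Dog, Ill: 116×265/403 = 76.2779
  Cat, Healthy: 165×138/403 = 56.5012
  Cat, Ill: 165×265/403 = 108.4988
  Other, Healthy: 122×138/403 = 41.7767
  Other, Ill: 122×265/403 = 80.2233
Contributions (O − E)²/E:
  (24 − 39.7221)²/39.7221 = 6.2228
  (92 − 76.2779)²/76.2779 = 3.2406
  (78 − 56.5012)²/56.5012 = 8.1803
  (87 − 108.4988)²/108.4988 = 4.2599
  (36 − 41.7767)²/41.7767 = 0.7988
  (86 − 80.2233)²/80.2233 = 0.4160
χ² = 6.2228 + 3.2406 + 8.1803 + 4.2599 + 0.7988 + 0.4160 = 23.118

23.118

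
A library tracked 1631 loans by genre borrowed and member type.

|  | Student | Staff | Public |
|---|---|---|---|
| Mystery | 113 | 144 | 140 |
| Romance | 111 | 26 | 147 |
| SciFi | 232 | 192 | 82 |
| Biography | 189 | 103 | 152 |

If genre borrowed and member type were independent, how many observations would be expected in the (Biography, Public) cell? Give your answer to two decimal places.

Row total (Biography) = 444; column total (Public) = 521; grand total N = 1631.
Expected count = (row total × column total) / N = 444 × 521 / 1631 = 141.83.

141.83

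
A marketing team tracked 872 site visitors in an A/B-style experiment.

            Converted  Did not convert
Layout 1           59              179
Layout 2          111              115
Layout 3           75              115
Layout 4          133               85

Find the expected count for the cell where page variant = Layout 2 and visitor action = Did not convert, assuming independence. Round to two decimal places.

Row total (Layout 2) = 226; column total (Did not convert) = 494; grand total N = 872.
Expected count = (row total × column total) / N = 226 × 494 / 872 = 128.03.

128.03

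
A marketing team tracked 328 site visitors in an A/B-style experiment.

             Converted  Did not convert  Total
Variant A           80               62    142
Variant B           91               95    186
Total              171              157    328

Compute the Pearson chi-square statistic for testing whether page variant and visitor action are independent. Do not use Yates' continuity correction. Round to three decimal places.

1.773

Grand total N = 328.
Expected counts (row total × column total / N):
  Variant A, Converted: 142×171/328 = 74.0305
  Variant A, Did not convert: 142×157/328 = 67.9695
  Variant B, Converted: 186×171/328 = 96.9695
  Variant B, Did not convert: 186×157/328 = 89.0305
Contributions (O − E)²/E:
  (80 − 74.0305)²/74.0305 = 0.4814
  (62 − 67.9695)²/67.9695 = 0.5243
  (91 − 96.9695)²/96.9695 = 0.3675
  (95 − 89.0305)²/89.0305 = 0.4003
χ² = 0.4814 + 0.5243 + 0.3675 + 0.4003 = 1.773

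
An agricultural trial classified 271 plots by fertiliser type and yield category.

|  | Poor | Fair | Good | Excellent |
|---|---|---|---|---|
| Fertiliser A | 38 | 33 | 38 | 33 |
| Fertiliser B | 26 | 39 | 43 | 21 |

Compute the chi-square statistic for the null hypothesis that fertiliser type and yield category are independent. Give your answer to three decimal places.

Row totals: 142, 129. Column totals: 64, 72, 81, 54. Grand total N = 271.
Expected counts (row total × column total / N):
  Fertiliser A, Poor: 142×64/271 = 33.5351
  Fertiliser A, Fair: 142×72/271 = 37.7269
  Fertiliser A, Good: 142×81/271 = 42.4428
  Fertiliser A, Excellent: 142×54/271 = 28.2952
  Fertiliser B, Poor: 129×64/271 = 30.4649
  Fertiliser B, Fair: 129×72/271 = 34.2731
  Fertiliser B, Good: 129×81/271 = 38.5572
  Fertiliser B, Excellent: 129×54/271 = 25.7048
Contributions (O − E)²/E:
  (38 − 33.5351)²/33.5351 = 0.5945
  (33 − 37.7269)²/37.7269 = 0.5922
  (38 − 42.4428)²/42.4428 = 0.4651
  (33 − 28.2952)²/28.2952 = 0.7823
  (26 − 30.4649)²/30.4649 = 0.6544
  (39 − 34.2731)²/34.2731 = 0.6519
  (43 − 38.5572)²/38.5572 = 0.5119
  (21 − 25.7048)²/25.7048 = 0.8611
χ² = 0.5945 + 0.5922 + 0.4651 + 0.7823 + 0.6544 + 0.6519 + 0.5119 + 0.8611 = 5.113

5.113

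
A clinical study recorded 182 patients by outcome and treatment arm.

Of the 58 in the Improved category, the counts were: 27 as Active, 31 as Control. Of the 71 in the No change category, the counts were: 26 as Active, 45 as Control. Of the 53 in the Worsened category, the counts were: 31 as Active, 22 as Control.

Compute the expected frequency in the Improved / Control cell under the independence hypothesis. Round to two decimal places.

Row total (Improved) = 58; column total (Control) = 98; grand total N = 182.
Expected count = (row total × column total) / N = 58 × 98 / 182 = 31.23.

31.23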